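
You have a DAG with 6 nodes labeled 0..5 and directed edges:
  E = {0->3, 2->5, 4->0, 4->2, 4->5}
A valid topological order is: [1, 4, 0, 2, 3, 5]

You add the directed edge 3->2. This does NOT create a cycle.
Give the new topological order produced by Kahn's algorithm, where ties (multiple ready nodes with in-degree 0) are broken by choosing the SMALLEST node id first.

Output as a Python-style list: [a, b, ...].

Old toposort: [1, 4, 0, 2, 3, 5]
Added edge: 3->2
Position of 3 (4) > position of 2 (3). Must reorder: 3 must now come before 2.
Run Kahn's algorithm (break ties by smallest node id):
  initial in-degrees: [1, 0, 2, 1, 0, 2]
  ready (indeg=0): [1, 4]
  pop 1: no out-edges | ready=[4] | order so far=[1]
  pop 4: indeg[0]->0; indeg[2]->1; indeg[5]->1 | ready=[0] | order so far=[1, 4]
  pop 0: indeg[3]->0 | ready=[3] | order so far=[1, 4, 0]
  pop 3: indeg[2]->0 | ready=[2] | order so far=[1, 4, 0, 3]
  pop 2: indeg[5]->0 | ready=[5] | order so far=[1, 4, 0, 3, 2]
  pop 5: no out-edges | ready=[] | order so far=[1, 4, 0, 3, 2, 5]
  Result: [1, 4, 0, 3, 2, 5]

Answer: [1, 4, 0, 3, 2, 5]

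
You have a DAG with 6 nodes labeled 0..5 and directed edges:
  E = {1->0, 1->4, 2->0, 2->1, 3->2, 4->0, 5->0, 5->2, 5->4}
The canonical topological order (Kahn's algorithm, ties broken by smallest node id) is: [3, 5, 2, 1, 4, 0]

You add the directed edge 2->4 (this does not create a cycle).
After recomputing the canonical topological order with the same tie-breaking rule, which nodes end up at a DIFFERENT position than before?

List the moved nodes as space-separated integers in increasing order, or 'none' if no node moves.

Old toposort: [3, 5, 2, 1, 4, 0]
Added edge 2->4
Recompute Kahn (smallest-id tiebreak):
  initial in-degrees: [4, 1, 2, 0, 3, 0]
  ready (indeg=0): [3, 5]
  pop 3: indeg[2]->1 | ready=[5] | order so far=[3]
  pop 5: indeg[0]->3; indeg[2]->0; indeg[4]->2 | ready=[2] | order so far=[3, 5]
  pop 2: indeg[0]->2; indeg[1]->0; indeg[4]->1 | ready=[1] | order so far=[3, 5, 2]
  pop 1: indeg[0]->1; indeg[4]->0 | ready=[4] | order so far=[3, 5, 2, 1]
  pop 4: indeg[0]->0 | ready=[0] | order so far=[3, 5, 2, 1, 4]
  pop 0: no out-edges | ready=[] | order so far=[3, 5, 2, 1, 4, 0]
New canonical toposort: [3, 5, 2, 1, 4, 0]
Compare positions:
  Node 0: index 5 -> 5 (same)
  Node 1: index 3 -> 3 (same)
  Node 2: index 2 -> 2 (same)
  Node 3: index 0 -> 0 (same)
  Node 4: index 4 -> 4 (same)
  Node 5: index 1 -> 1 (same)
Nodes that changed position: none

Answer: none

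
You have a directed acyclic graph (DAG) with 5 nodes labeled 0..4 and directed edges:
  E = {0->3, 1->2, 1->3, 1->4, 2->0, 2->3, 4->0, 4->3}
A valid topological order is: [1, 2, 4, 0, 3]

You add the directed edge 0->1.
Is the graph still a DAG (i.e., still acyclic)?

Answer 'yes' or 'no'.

Given toposort: [1, 2, 4, 0, 3]
Position of 0: index 3; position of 1: index 0
New edge 0->1: backward (u after v in old order)
Backward edge: old toposort is now invalid. Check if this creates a cycle.
Does 1 already reach 0? Reachable from 1: [0, 1, 2, 3, 4]. YES -> cycle!
Still a DAG? no

Answer: no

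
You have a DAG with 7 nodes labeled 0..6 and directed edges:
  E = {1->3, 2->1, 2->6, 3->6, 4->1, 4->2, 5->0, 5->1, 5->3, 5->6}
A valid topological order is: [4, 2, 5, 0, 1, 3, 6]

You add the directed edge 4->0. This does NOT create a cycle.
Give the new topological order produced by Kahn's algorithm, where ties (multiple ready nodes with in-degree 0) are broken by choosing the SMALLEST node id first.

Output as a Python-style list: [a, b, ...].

Old toposort: [4, 2, 5, 0, 1, 3, 6]
Added edge: 4->0
Position of 4 (0) < position of 0 (3). Old order still valid.
Run Kahn's algorithm (break ties by smallest node id):
  initial in-degrees: [2, 3, 1, 2, 0, 0, 3]
  ready (indeg=0): [4, 5]
  pop 4: indeg[0]->1; indeg[1]->2; indeg[2]->0 | ready=[2, 5] | order so far=[4]
  pop 2: indeg[1]->1; indeg[6]->2 | ready=[5] | order so far=[4, 2]
  pop 5: indeg[0]->0; indeg[1]->0; indeg[3]->1; indeg[6]->1 | ready=[0, 1] | order so far=[4, 2, 5]
  pop 0: no out-edges | ready=[1] | order so far=[4, 2, 5, 0]
  pop 1: indeg[3]->0 | ready=[3] | order so far=[4, 2, 5, 0, 1]
  pop 3: indeg[6]->0 | ready=[6] | order so far=[4, 2, 5, 0, 1, 3]
  pop 6: no out-edges | ready=[] | order so far=[4, 2, 5, 0, 1, 3, 6]
  Result: [4, 2, 5, 0, 1, 3, 6]

Answer: [4, 2, 5, 0, 1, 3, 6]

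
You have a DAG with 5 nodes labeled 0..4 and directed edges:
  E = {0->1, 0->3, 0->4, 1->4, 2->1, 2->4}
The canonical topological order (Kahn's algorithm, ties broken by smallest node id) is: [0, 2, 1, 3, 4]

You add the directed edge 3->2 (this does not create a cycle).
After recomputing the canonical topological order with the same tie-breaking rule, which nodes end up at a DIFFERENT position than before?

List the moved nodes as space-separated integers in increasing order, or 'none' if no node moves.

Old toposort: [0, 2, 1, 3, 4]
Added edge 3->2
Recompute Kahn (smallest-id tiebreak):
  initial in-degrees: [0, 2, 1, 1, 3]
  ready (indeg=0): [0]
  pop 0: indeg[1]->1; indeg[3]->0; indeg[4]->2 | ready=[3] | order so far=[0]
  pop 3: indeg[2]->0 | ready=[2] | order so far=[0, 3]
  pop 2: indeg[1]->0; indeg[4]->1 | ready=[1] | order so far=[0, 3, 2]
  pop 1: indeg[4]->0 | ready=[4] | order so far=[0, 3, 2, 1]
  pop 4: no out-edges | ready=[] | order so far=[0, 3, 2, 1, 4]
New canonical toposort: [0, 3, 2, 1, 4]
Compare positions:
  Node 0: index 0 -> 0 (same)
  Node 1: index 2 -> 3 (moved)
  Node 2: index 1 -> 2 (moved)
  Node 3: index 3 -> 1 (moved)
  Node 4: index 4 -> 4 (same)
Nodes that changed position: 1 2 3

Answer: 1 2 3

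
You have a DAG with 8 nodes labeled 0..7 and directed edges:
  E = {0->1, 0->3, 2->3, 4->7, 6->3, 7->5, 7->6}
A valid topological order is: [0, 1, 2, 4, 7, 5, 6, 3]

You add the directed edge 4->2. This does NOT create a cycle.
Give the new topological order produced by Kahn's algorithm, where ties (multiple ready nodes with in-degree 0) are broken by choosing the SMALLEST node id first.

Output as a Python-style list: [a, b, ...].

Answer: [0, 1, 4, 2, 7, 5, 6, 3]

Derivation:
Old toposort: [0, 1, 2, 4, 7, 5, 6, 3]
Added edge: 4->2
Position of 4 (3) > position of 2 (2). Must reorder: 4 must now come before 2.
Run Kahn's algorithm (break ties by smallest node id):
  initial in-degrees: [0, 1, 1, 3, 0, 1, 1, 1]
  ready (indeg=0): [0, 4]
  pop 0: indeg[1]->0; indeg[3]->2 | ready=[1, 4] | order so far=[0]
  pop 1: no out-edges | ready=[4] | order so far=[0, 1]
  pop 4: indeg[2]->0; indeg[7]->0 | ready=[2, 7] | order so far=[0, 1, 4]
  pop 2: indeg[3]->1 | ready=[7] | order so far=[0, 1, 4, 2]
  pop 7: indeg[5]->0; indeg[6]->0 | ready=[5, 6] | order so far=[0, 1, 4, 2, 7]
  pop 5: no out-edges | ready=[6] | order so far=[0, 1, 4, 2, 7, 5]
  pop 6: indeg[3]->0 | ready=[3] | order so far=[0, 1, 4, 2, 7, 5, 6]
  pop 3: no out-edges | ready=[] | order so far=[0, 1, 4, 2, 7, 5, 6, 3]
  Result: [0, 1, 4, 2, 7, 5, 6, 3]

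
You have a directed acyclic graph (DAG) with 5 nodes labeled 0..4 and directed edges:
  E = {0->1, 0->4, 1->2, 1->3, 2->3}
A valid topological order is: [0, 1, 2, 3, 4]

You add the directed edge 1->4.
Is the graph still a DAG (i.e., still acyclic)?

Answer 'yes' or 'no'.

Answer: yes

Derivation:
Given toposort: [0, 1, 2, 3, 4]
Position of 1: index 1; position of 4: index 4
New edge 1->4: forward
Forward edge: respects the existing order. Still a DAG, same toposort still valid.
Still a DAG? yes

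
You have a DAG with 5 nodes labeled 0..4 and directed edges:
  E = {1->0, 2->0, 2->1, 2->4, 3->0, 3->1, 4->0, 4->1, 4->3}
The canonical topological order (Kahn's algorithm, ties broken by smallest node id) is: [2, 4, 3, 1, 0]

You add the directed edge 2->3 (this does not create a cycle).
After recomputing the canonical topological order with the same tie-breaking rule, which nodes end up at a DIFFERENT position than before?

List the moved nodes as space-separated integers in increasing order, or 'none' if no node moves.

Answer: none

Derivation:
Old toposort: [2, 4, 3, 1, 0]
Added edge 2->3
Recompute Kahn (smallest-id tiebreak):
  initial in-degrees: [4, 3, 0, 2, 1]
  ready (indeg=0): [2]
  pop 2: indeg[0]->3; indeg[1]->2; indeg[3]->1; indeg[4]->0 | ready=[4] | order so far=[2]
  pop 4: indeg[0]->2; indeg[1]->1; indeg[3]->0 | ready=[3] | order so far=[2, 4]
  pop 3: indeg[0]->1; indeg[1]->0 | ready=[1] | order so far=[2, 4, 3]
  pop 1: indeg[0]->0 | ready=[0] | order so far=[2, 4, 3, 1]
  pop 0: no out-edges | ready=[] | order so far=[2, 4, 3, 1, 0]
New canonical toposort: [2, 4, 3, 1, 0]
Compare positions:
  Node 0: index 4 -> 4 (same)
  Node 1: index 3 -> 3 (same)
  Node 2: index 0 -> 0 (same)
  Node 3: index 2 -> 2 (same)
  Node 4: index 1 -> 1 (same)
Nodes that changed position: none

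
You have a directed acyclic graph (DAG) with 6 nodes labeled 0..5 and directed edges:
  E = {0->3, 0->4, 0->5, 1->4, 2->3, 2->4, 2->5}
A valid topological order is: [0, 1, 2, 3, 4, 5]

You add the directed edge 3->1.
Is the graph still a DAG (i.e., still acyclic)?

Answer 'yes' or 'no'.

Given toposort: [0, 1, 2, 3, 4, 5]
Position of 3: index 3; position of 1: index 1
New edge 3->1: backward (u after v in old order)
Backward edge: old toposort is now invalid. Check if this creates a cycle.
Does 1 already reach 3? Reachable from 1: [1, 4]. NO -> still a DAG (reorder needed).
Still a DAG? yes

Answer: yes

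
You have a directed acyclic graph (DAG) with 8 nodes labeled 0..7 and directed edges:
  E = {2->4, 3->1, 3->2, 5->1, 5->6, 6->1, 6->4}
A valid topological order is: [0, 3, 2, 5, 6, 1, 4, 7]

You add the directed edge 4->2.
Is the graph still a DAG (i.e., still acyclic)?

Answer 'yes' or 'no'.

Given toposort: [0, 3, 2, 5, 6, 1, 4, 7]
Position of 4: index 6; position of 2: index 2
New edge 4->2: backward (u after v in old order)
Backward edge: old toposort is now invalid. Check if this creates a cycle.
Does 2 already reach 4? Reachable from 2: [2, 4]. YES -> cycle!
Still a DAG? no

Answer: no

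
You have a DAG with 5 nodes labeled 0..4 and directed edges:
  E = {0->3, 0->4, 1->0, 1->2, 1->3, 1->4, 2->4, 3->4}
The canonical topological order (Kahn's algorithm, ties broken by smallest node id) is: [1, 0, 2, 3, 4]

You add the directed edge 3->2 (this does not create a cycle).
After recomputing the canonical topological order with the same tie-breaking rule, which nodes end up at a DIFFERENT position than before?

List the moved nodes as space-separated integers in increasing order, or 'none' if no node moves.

Answer: 2 3

Derivation:
Old toposort: [1, 0, 2, 3, 4]
Added edge 3->2
Recompute Kahn (smallest-id tiebreak):
  initial in-degrees: [1, 0, 2, 2, 4]
  ready (indeg=0): [1]
  pop 1: indeg[0]->0; indeg[2]->1; indeg[3]->1; indeg[4]->3 | ready=[0] | order so far=[1]
  pop 0: indeg[3]->0; indeg[4]->2 | ready=[3] | order so far=[1, 0]
  pop 3: indeg[2]->0; indeg[4]->1 | ready=[2] | order so far=[1, 0, 3]
  pop 2: indeg[4]->0 | ready=[4] | order so far=[1, 0, 3, 2]
  pop 4: no out-edges | ready=[] | order so far=[1, 0, 3, 2, 4]
New canonical toposort: [1, 0, 3, 2, 4]
Compare positions:
  Node 0: index 1 -> 1 (same)
  Node 1: index 0 -> 0 (same)
  Node 2: index 2 -> 3 (moved)
  Node 3: index 3 -> 2 (moved)
  Node 4: index 4 -> 4 (same)
Nodes that changed position: 2 3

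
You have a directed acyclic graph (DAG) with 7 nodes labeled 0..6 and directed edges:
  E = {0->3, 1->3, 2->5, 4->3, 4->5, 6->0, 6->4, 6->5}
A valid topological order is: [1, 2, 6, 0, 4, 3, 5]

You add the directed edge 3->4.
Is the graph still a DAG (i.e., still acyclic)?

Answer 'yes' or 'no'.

Answer: no

Derivation:
Given toposort: [1, 2, 6, 0, 4, 3, 5]
Position of 3: index 5; position of 4: index 4
New edge 3->4: backward (u after v in old order)
Backward edge: old toposort is now invalid. Check if this creates a cycle.
Does 4 already reach 3? Reachable from 4: [3, 4, 5]. YES -> cycle!
Still a DAG? no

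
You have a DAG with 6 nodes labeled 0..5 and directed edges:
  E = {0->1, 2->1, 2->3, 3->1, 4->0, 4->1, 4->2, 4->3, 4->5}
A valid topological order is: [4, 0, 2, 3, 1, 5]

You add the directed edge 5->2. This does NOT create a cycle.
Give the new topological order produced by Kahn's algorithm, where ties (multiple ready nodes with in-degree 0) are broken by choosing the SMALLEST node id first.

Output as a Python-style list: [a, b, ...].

Answer: [4, 0, 5, 2, 3, 1]

Derivation:
Old toposort: [4, 0, 2, 3, 1, 5]
Added edge: 5->2
Position of 5 (5) > position of 2 (2). Must reorder: 5 must now come before 2.
Run Kahn's algorithm (break ties by smallest node id):
  initial in-degrees: [1, 4, 2, 2, 0, 1]
  ready (indeg=0): [4]
  pop 4: indeg[0]->0; indeg[1]->3; indeg[2]->1; indeg[3]->1; indeg[5]->0 | ready=[0, 5] | order so far=[4]
  pop 0: indeg[1]->2 | ready=[5] | order so far=[4, 0]
  pop 5: indeg[2]->0 | ready=[2] | order so far=[4, 0, 5]
  pop 2: indeg[1]->1; indeg[3]->0 | ready=[3] | order so far=[4, 0, 5, 2]
  pop 3: indeg[1]->0 | ready=[1] | order so far=[4, 0, 5, 2, 3]
  pop 1: no out-edges | ready=[] | order so far=[4, 0, 5, 2, 3, 1]
  Result: [4, 0, 5, 2, 3, 1]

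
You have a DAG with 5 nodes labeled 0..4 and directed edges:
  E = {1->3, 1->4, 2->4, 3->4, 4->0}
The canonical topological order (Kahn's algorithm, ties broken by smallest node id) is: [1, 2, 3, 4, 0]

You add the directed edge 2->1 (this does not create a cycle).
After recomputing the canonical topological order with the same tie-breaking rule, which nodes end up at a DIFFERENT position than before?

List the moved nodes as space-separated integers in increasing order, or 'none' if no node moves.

Answer: 1 2

Derivation:
Old toposort: [1, 2, 3, 4, 0]
Added edge 2->1
Recompute Kahn (smallest-id tiebreak):
  initial in-degrees: [1, 1, 0, 1, 3]
  ready (indeg=0): [2]
  pop 2: indeg[1]->0; indeg[4]->2 | ready=[1] | order so far=[2]
  pop 1: indeg[3]->0; indeg[4]->1 | ready=[3] | order so far=[2, 1]
  pop 3: indeg[4]->0 | ready=[4] | order so far=[2, 1, 3]
  pop 4: indeg[0]->0 | ready=[0] | order so far=[2, 1, 3, 4]
  pop 0: no out-edges | ready=[] | order so far=[2, 1, 3, 4, 0]
New canonical toposort: [2, 1, 3, 4, 0]
Compare positions:
  Node 0: index 4 -> 4 (same)
  Node 1: index 0 -> 1 (moved)
  Node 2: index 1 -> 0 (moved)
  Node 3: index 2 -> 2 (same)
  Node 4: index 3 -> 3 (same)
Nodes that changed position: 1 2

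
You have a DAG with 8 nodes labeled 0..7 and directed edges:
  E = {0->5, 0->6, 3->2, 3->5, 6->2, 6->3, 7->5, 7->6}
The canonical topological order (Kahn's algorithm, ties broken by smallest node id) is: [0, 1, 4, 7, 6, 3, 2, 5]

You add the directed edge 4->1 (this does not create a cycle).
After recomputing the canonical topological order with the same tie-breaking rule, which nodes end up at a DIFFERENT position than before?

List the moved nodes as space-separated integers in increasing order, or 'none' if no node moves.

Answer: 1 4

Derivation:
Old toposort: [0, 1, 4, 7, 6, 3, 2, 5]
Added edge 4->1
Recompute Kahn (smallest-id tiebreak):
  initial in-degrees: [0, 1, 2, 1, 0, 3, 2, 0]
  ready (indeg=0): [0, 4, 7]
  pop 0: indeg[5]->2; indeg[6]->1 | ready=[4, 7] | order so far=[0]
  pop 4: indeg[1]->0 | ready=[1, 7] | order so far=[0, 4]
  pop 1: no out-edges | ready=[7] | order so far=[0, 4, 1]
  pop 7: indeg[5]->1; indeg[6]->0 | ready=[6] | order so far=[0, 4, 1, 7]
  pop 6: indeg[2]->1; indeg[3]->0 | ready=[3] | order so far=[0, 4, 1, 7, 6]
  pop 3: indeg[2]->0; indeg[5]->0 | ready=[2, 5] | order so far=[0, 4, 1, 7, 6, 3]
  pop 2: no out-edges | ready=[5] | order so far=[0, 4, 1, 7, 6, 3, 2]
  pop 5: no out-edges | ready=[] | order so far=[0, 4, 1, 7, 6, 3, 2, 5]
New canonical toposort: [0, 4, 1, 7, 6, 3, 2, 5]
Compare positions:
  Node 0: index 0 -> 0 (same)
  Node 1: index 1 -> 2 (moved)
  Node 2: index 6 -> 6 (same)
  Node 3: index 5 -> 5 (same)
  Node 4: index 2 -> 1 (moved)
  Node 5: index 7 -> 7 (same)
  Node 6: index 4 -> 4 (same)
  Node 7: index 3 -> 3 (same)
Nodes that changed position: 1 4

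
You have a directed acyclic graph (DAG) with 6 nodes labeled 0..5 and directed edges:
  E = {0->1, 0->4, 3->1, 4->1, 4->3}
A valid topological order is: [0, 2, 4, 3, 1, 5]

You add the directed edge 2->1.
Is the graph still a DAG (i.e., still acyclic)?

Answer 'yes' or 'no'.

Given toposort: [0, 2, 4, 3, 1, 5]
Position of 2: index 1; position of 1: index 4
New edge 2->1: forward
Forward edge: respects the existing order. Still a DAG, same toposort still valid.
Still a DAG? yes

Answer: yes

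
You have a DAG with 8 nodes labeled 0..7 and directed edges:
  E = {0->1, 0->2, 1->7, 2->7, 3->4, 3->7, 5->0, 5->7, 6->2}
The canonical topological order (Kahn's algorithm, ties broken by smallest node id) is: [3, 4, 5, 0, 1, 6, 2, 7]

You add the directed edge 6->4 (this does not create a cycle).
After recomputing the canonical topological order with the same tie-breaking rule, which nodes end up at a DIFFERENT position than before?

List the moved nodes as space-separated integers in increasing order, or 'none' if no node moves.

Old toposort: [3, 4, 5, 0, 1, 6, 2, 7]
Added edge 6->4
Recompute Kahn (smallest-id tiebreak):
  initial in-degrees: [1, 1, 2, 0, 2, 0, 0, 4]
  ready (indeg=0): [3, 5, 6]
  pop 3: indeg[4]->1; indeg[7]->3 | ready=[5, 6] | order so far=[3]
  pop 5: indeg[0]->0; indeg[7]->2 | ready=[0, 6] | order so far=[3, 5]
  pop 0: indeg[1]->0; indeg[2]->1 | ready=[1, 6] | order so far=[3, 5, 0]
  pop 1: indeg[7]->1 | ready=[6] | order so far=[3, 5, 0, 1]
  pop 6: indeg[2]->0; indeg[4]->0 | ready=[2, 4] | order so far=[3, 5, 0, 1, 6]
  pop 2: indeg[7]->0 | ready=[4, 7] | order so far=[3, 5, 0, 1, 6, 2]
  pop 4: no out-edges | ready=[7] | order so far=[3, 5, 0, 1, 6, 2, 4]
  pop 7: no out-edges | ready=[] | order so far=[3, 5, 0, 1, 6, 2, 4, 7]
New canonical toposort: [3, 5, 0, 1, 6, 2, 4, 7]
Compare positions:
  Node 0: index 3 -> 2 (moved)
  Node 1: index 4 -> 3 (moved)
  Node 2: index 6 -> 5 (moved)
  Node 3: index 0 -> 0 (same)
  Node 4: index 1 -> 6 (moved)
  Node 5: index 2 -> 1 (moved)
  Node 6: index 5 -> 4 (moved)
  Node 7: index 7 -> 7 (same)
Nodes that changed position: 0 1 2 4 5 6

Answer: 0 1 2 4 5 6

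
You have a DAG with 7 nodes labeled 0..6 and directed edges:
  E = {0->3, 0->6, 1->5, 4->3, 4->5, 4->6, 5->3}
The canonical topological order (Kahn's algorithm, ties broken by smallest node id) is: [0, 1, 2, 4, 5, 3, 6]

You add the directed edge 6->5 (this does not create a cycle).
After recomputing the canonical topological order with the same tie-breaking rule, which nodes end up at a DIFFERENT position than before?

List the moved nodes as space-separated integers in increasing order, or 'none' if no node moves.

Answer: 3 5 6

Derivation:
Old toposort: [0, 1, 2, 4, 5, 3, 6]
Added edge 6->5
Recompute Kahn (smallest-id tiebreak):
  initial in-degrees: [0, 0, 0, 3, 0, 3, 2]
  ready (indeg=0): [0, 1, 2, 4]
  pop 0: indeg[3]->2; indeg[6]->1 | ready=[1, 2, 4] | order so far=[0]
  pop 1: indeg[5]->2 | ready=[2, 4] | order so far=[0, 1]
  pop 2: no out-edges | ready=[4] | order so far=[0, 1, 2]
  pop 4: indeg[3]->1; indeg[5]->1; indeg[6]->0 | ready=[6] | order so far=[0, 1, 2, 4]
  pop 6: indeg[5]->0 | ready=[5] | order so far=[0, 1, 2, 4, 6]
  pop 5: indeg[3]->0 | ready=[3] | order so far=[0, 1, 2, 4, 6, 5]
  pop 3: no out-edges | ready=[] | order so far=[0, 1, 2, 4, 6, 5, 3]
New canonical toposort: [0, 1, 2, 4, 6, 5, 3]
Compare positions:
  Node 0: index 0 -> 0 (same)
  Node 1: index 1 -> 1 (same)
  Node 2: index 2 -> 2 (same)
  Node 3: index 5 -> 6 (moved)
  Node 4: index 3 -> 3 (same)
  Node 5: index 4 -> 5 (moved)
  Node 6: index 6 -> 4 (moved)
Nodes that changed position: 3 5 6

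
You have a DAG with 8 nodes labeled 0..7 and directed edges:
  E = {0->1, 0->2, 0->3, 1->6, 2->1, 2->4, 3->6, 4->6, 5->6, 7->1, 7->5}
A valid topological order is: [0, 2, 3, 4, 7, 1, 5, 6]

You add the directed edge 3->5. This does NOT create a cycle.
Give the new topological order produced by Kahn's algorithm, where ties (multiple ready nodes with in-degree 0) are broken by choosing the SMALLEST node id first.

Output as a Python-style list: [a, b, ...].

Answer: [0, 2, 3, 4, 7, 1, 5, 6]

Derivation:
Old toposort: [0, 2, 3, 4, 7, 1, 5, 6]
Added edge: 3->5
Position of 3 (2) < position of 5 (6). Old order still valid.
Run Kahn's algorithm (break ties by smallest node id):
  initial in-degrees: [0, 3, 1, 1, 1, 2, 4, 0]
  ready (indeg=0): [0, 7]
  pop 0: indeg[1]->2; indeg[2]->0; indeg[3]->0 | ready=[2, 3, 7] | order so far=[0]
  pop 2: indeg[1]->1; indeg[4]->0 | ready=[3, 4, 7] | order so far=[0, 2]
  pop 3: indeg[5]->1; indeg[6]->3 | ready=[4, 7] | order so far=[0, 2, 3]
  pop 4: indeg[6]->2 | ready=[7] | order so far=[0, 2, 3, 4]
  pop 7: indeg[1]->0; indeg[5]->0 | ready=[1, 5] | order so far=[0, 2, 3, 4, 7]
  pop 1: indeg[6]->1 | ready=[5] | order so far=[0, 2, 3, 4, 7, 1]
  pop 5: indeg[6]->0 | ready=[6] | order so far=[0, 2, 3, 4, 7, 1, 5]
  pop 6: no out-edges | ready=[] | order so far=[0, 2, 3, 4, 7, 1, 5, 6]
  Result: [0, 2, 3, 4, 7, 1, 5, 6]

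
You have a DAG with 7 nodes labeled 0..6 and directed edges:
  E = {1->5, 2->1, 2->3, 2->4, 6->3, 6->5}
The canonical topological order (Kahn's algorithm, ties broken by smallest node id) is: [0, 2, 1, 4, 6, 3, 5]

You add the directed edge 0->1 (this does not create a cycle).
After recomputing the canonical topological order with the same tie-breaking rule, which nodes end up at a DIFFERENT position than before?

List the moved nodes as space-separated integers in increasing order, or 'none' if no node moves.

Old toposort: [0, 2, 1, 4, 6, 3, 5]
Added edge 0->1
Recompute Kahn (smallest-id tiebreak):
  initial in-degrees: [0, 2, 0, 2, 1, 2, 0]
  ready (indeg=0): [0, 2, 6]
  pop 0: indeg[1]->1 | ready=[2, 6] | order so far=[0]
  pop 2: indeg[1]->0; indeg[3]->1; indeg[4]->0 | ready=[1, 4, 6] | order so far=[0, 2]
  pop 1: indeg[5]->1 | ready=[4, 6] | order so far=[0, 2, 1]
  pop 4: no out-edges | ready=[6] | order so far=[0, 2, 1, 4]
  pop 6: indeg[3]->0; indeg[5]->0 | ready=[3, 5] | order so far=[0, 2, 1, 4, 6]
  pop 3: no out-edges | ready=[5] | order so far=[0, 2, 1, 4, 6, 3]
  pop 5: no out-edges | ready=[] | order so far=[0, 2, 1, 4, 6, 3, 5]
New canonical toposort: [0, 2, 1, 4, 6, 3, 5]
Compare positions:
  Node 0: index 0 -> 0 (same)
  Node 1: index 2 -> 2 (same)
  Node 2: index 1 -> 1 (same)
  Node 3: index 5 -> 5 (same)
  Node 4: index 3 -> 3 (same)
  Node 5: index 6 -> 6 (same)
  Node 6: index 4 -> 4 (same)
Nodes that changed position: none

Answer: none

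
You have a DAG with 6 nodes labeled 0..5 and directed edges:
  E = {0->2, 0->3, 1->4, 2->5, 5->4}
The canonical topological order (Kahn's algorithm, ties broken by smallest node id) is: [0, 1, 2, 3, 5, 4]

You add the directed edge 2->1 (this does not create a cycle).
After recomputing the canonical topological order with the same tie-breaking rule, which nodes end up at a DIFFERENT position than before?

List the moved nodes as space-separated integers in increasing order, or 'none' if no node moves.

Answer: 1 2

Derivation:
Old toposort: [0, 1, 2, 3, 5, 4]
Added edge 2->1
Recompute Kahn (smallest-id tiebreak):
  initial in-degrees: [0, 1, 1, 1, 2, 1]
  ready (indeg=0): [0]
  pop 0: indeg[2]->0; indeg[3]->0 | ready=[2, 3] | order so far=[0]
  pop 2: indeg[1]->0; indeg[5]->0 | ready=[1, 3, 5] | order so far=[0, 2]
  pop 1: indeg[4]->1 | ready=[3, 5] | order so far=[0, 2, 1]
  pop 3: no out-edges | ready=[5] | order so far=[0, 2, 1, 3]
  pop 5: indeg[4]->0 | ready=[4] | order so far=[0, 2, 1, 3, 5]
  pop 4: no out-edges | ready=[] | order so far=[0, 2, 1, 3, 5, 4]
New canonical toposort: [0, 2, 1, 3, 5, 4]
Compare positions:
  Node 0: index 0 -> 0 (same)
  Node 1: index 1 -> 2 (moved)
  Node 2: index 2 -> 1 (moved)
  Node 3: index 3 -> 3 (same)
  Node 4: index 5 -> 5 (same)
  Node 5: index 4 -> 4 (same)
Nodes that changed position: 1 2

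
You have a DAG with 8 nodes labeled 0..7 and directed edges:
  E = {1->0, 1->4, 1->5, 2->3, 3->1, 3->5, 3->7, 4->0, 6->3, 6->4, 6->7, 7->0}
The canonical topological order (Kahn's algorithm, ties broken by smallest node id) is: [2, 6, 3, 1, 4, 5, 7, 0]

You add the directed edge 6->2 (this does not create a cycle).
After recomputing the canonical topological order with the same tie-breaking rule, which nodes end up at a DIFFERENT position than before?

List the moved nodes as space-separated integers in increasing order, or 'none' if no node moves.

Old toposort: [2, 6, 3, 1, 4, 5, 7, 0]
Added edge 6->2
Recompute Kahn (smallest-id tiebreak):
  initial in-degrees: [3, 1, 1, 2, 2, 2, 0, 2]
  ready (indeg=0): [6]
  pop 6: indeg[2]->0; indeg[3]->1; indeg[4]->1; indeg[7]->1 | ready=[2] | order so far=[6]
  pop 2: indeg[3]->0 | ready=[3] | order so far=[6, 2]
  pop 3: indeg[1]->0; indeg[5]->1; indeg[7]->0 | ready=[1, 7] | order so far=[6, 2, 3]
  pop 1: indeg[0]->2; indeg[4]->0; indeg[5]->0 | ready=[4, 5, 7] | order so far=[6, 2, 3, 1]
  pop 4: indeg[0]->1 | ready=[5, 7] | order so far=[6, 2, 3, 1, 4]
  pop 5: no out-edges | ready=[7] | order so far=[6, 2, 3, 1, 4, 5]
  pop 7: indeg[0]->0 | ready=[0] | order so far=[6, 2, 3, 1, 4, 5, 7]
  pop 0: no out-edges | ready=[] | order so far=[6, 2, 3, 1, 4, 5, 7, 0]
New canonical toposort: [6, 2, 3, 1, 4, 5, 7, 0]
Compare positions:
  Node 0: index 7 -> 7 (same)
  Node 1: index 3 -> 3 (same)
  Node 2: index 0 -> 1 (moved)
  Node 3: index 2 -> 2 (same)
  Node 4: index 4 -> 4 (same)
  Node 5: index 5 -> 5 (same)
  Node 6: index 1 -> 0 (moved)
  Node 7: index 6 -> 6 (same)
Nodes that changed position: 2 6

Answer: 2 6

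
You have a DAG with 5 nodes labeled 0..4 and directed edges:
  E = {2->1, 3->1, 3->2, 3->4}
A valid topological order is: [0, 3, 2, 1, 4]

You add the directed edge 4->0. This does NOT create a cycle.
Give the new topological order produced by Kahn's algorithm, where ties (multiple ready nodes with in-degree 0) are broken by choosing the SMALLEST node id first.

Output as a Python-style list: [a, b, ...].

Old toposort: [0, 3, 2, 1, 4]
Added edge: 4->0
Position of 4 (4) > position of 0 (0). Must reorder: 4 must now come before 0.
Run Kahn's algorithm (break ties by smallest node id):
  initial in-degrees: [1, 2, 1, 0, 1]
  ready (indeg=0): [3]
  pop 3: indeg[1]->1; indeg[2]->0; indeg[4]->0 | ready=[2, 4] | order so far=[3]
  pop 2: indeg[1]->0 | ready=[1, 4] | order so far=[3, 2]
  pop 1: no out-edges | ready=[4] | order so far=[3, 2, 1]
  pop 4: indeg[0]->0 | ready=[0] | order so far=[3, 2, 1, 4]
  pop 0: no out-edges | ready=[] | order so far=[3, 2, 1, 4, 0]
  Result: [3, 2, 1, 4, 0]

Answer: [3, 2, 1, 4, 0]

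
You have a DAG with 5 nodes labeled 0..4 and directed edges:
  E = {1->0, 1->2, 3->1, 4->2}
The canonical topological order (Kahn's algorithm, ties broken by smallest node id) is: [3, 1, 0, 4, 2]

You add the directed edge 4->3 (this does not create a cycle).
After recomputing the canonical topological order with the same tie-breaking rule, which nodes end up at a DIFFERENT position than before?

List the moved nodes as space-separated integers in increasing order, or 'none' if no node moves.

Old toposort: [3, 1, 0, 4, 2]
Added edge 4->3
Recompute Kahn (smallest-id tiebreak):
  initial in-degrees: [1, 1, 2, 1, 0]
  ready (indeg=0): [4]
  pop 4: indeg[2]->1; indeg[3]->0 | ready=[3] | order so far=[4]
  pop 3: indeg[1]->0 | ready=[1] | order so far=[4, 3]
  pop 1: indeg[0]->0; indeg[2]->0 | ready=[0, 2] | order so far=[4, 3, 1]
  pop 0: no out-edges | ready=[2] | order so far=[4, 3, 1, 0]
  pop 2: no out-edges | ready=[] | order so far=[4, 3, 1, 0, 2]
New canonical toposort: [4, 3, 1, 0, 2]
Compare positions:
  Node 0: index 2 -> 3 (moved)
  Node 1: index 1 -> 2 (moved)
  Node 2: index 4 -> 4 (same)
  Node 3: index 0 -> 1 (moved)
  Node 4: index 3 -> 0 (moved)
Nodes that changed position: 0 1 3 4

Answer: 0 1 3 4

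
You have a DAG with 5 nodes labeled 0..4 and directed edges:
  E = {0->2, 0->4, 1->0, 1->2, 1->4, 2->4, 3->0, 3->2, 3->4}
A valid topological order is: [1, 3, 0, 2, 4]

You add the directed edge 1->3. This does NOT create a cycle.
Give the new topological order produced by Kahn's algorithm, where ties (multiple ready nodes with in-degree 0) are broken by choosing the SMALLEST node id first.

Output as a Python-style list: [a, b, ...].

Old toposort: [1, 3, 0, 2, 4]
Added edge: 1->3
Position of 1 (0) < position of 3 (1). Old order still valid.
Run Kahn's algorithm (break ties by smallest node id):
  initial in-degrees: [2, 0, 3, 1, 4]
  ready (indeg=0): [1]
  pop 1: indeg[0]->1; indeg[2]->2; indeg[3]->0; indeg[4]->3 | ready=[3] | order so far=[1]
  pop 3: indeg[0]->0; indeg[2]->1; indeg[4]->2 | ready=[0] | order so far=[1, 3]
  pop 0: indeg[2]->0; indeg[4]->1 | ready=[2] | order so far=[1, 3, 0]
  pop 2: indeg[4]->0 | ready=[4] | order so far=[1, 3, 0, 2]
  pop 4: no out-edges | ready=[] | order so far=[1, 3, 0, 2, 4]
  Result: [1, 3, 0, 2, 4]

Answer: [1, 3, 0, 2, 4]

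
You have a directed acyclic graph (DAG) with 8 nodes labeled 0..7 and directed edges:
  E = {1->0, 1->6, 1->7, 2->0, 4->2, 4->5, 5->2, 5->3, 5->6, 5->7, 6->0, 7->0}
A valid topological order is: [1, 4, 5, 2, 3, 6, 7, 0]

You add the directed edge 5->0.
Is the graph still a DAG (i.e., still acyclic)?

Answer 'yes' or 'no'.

Given toposort: [1, 4, 5, 2, 3, 6, 7, 0]
Position of 5: index 2; position of 0: index 7
New edge 5->0: forward
Forward edge: respects the existing order. Still a DAG, same toposort still valid.
Still a DAG? yes

Answer: yes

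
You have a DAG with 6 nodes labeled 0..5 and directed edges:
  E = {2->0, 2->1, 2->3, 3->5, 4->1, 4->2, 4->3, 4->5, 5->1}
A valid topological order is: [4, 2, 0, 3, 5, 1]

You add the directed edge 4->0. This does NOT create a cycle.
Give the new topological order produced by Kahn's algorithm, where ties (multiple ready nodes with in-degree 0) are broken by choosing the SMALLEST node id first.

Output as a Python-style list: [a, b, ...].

Old toposort: [4, 2, 0, 3, 5, 1]
Added edge: 4->0
Position of 4 (0) < position of 0 (2). Old order still valid.
Run Kahn's algorithm (break ties by smallest node id):
  initial in-degrees: [2, 3, 1, 2, 0, 2]
  ready (indeg=0): [4]
  pop 4: indeg[0]->1; indeg[1]->2; indeg[2]->0; indeg[3]->1; indeg[5]->1 | ready=[2] | order so far=[4]
  pop 2: indeg[0]->0; indeg[1]->1; indeg[3]->0 | ready=[0, 3] | order so far=[4, 2]
  pop 0: no out-edges | ready=[3] | order so far=[4, 2, 0]
  pop 3: indeg[5]->0 | ready=[5] | order so far=[4, 2, 0, 3]
  pop 5: indeg[1]->0 | ready=[1] | order so far=[4, 2, 0, 3, 5]
  pop 1: no out-edges | ready=[] | order so far=[4, 2, 0, 3, 5, 1]
  Result: [4, 2, 0, 3, 5, 1]

Answer: [4, 2, 0, 3, 5, 1]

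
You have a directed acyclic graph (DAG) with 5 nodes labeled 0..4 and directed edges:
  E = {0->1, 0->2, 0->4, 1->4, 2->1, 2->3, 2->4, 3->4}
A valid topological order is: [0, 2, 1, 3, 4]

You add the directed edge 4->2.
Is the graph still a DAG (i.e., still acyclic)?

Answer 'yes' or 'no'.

Answer: no

Derivation:
Given toposort: [0, 2, 1, 3, 4]
Position of 4: index 4; position of 2: index 1
New edge 4->2: backward (u after v in old order)
Backward edge: old toposort is now invalid. Check if this creates a cycle.
Does 2 already reach 4? Reachable from 2: [1, 2, 3, 4]. YES -> cycle!
Still a DAG? no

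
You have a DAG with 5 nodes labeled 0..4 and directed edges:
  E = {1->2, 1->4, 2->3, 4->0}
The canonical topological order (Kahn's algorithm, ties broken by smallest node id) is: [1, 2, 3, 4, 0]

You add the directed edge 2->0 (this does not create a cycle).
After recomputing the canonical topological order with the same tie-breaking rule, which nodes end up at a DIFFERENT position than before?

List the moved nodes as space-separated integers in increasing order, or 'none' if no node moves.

Old toposort: [1, 2, 3, 4, 0]
Added edge 2->0
Recompute Kahn (smallest-id tiebreak):
  initial in-degrees: [2, 0, 1, 1, 1]
  ready (indeg=0): [1]
  pop 1: indeg[2]->0; indeg[4]->0 | ready=[2, 4] | order so far=[1]
  pop 2: indeg[0]->1; indeg[3]->0 | ready=[3, 4] | order so far=[1, 2]
  pop 3: no out-edges | ready=[4] | order so far=[1, 2, 3]
  pop 4: indeg[0]->0 | ready=[0] | order so far=[1, 2, 3, 4]
  pop 0: no out-edges | ready=[] | order so far=[1, 2, 3, 4, 0]
New canonical toposort: [1, 2, 3, 4, 0]
Compare positions:
  Node 0: index 4 -> 4 (same)
  Node 1: index 0 -> 0 (same)
  Node 2: index 1 -> 1 (same)
  Node 3: index 2 -> 2 (same)
  Node 4: index 3 -> 3 (same)
Nodes that changed position: none

Answer: none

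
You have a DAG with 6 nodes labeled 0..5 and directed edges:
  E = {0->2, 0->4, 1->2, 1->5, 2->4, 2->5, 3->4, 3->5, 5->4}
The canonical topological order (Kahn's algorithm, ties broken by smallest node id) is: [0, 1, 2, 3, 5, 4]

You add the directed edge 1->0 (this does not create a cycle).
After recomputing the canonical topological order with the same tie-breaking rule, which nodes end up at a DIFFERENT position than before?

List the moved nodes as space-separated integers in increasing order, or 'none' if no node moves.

Answer: 0 1

Derivation:
Old toposort: [0, 1, 2, 3, 5, 4]
Added edge 1->0
Recompute Kahn (smallest-id tiebreak):
  initial in-degrees: [1, 0, 2, 0, 4, 3]
  ready (indeg=0): [1, 3]
  pop 1: indeg[0]->0; indeg[2]->1; indeg[5]->2 | ready=[0, 3] | order so far=[1]
  pop 0: indeg[2]->0; indeg[4]->3 | ready=[2, 3] | order so far=[1, 0]
  pop 2: indeg[4]->2; indeg[5]->1 | ready=[3] | order so far=[1, 0, 2]
  pop 3: indeg[4]->1; indeg[5]->0 | ready=[5] | order so far=[1, 0, 2, 3]
  pop 5: indeg[4]->0 | ready=[4] | order so far=[1, 0, 2, 3, 5]
  pop 4: no out-edges | ready=[] | order so far=[1, 0, 2, 3, 5, 4]
New canonical toposort: [1, 0, 2, 3, 5, 4]
Compare positions:
  Node 0: index 0 -> 1 (moved)
  Node 1: index 1 -> 0 (moved)
  Node 2: index 2 -> 2 (same)
  Node 3: index 3 -> 3 (same)
  Node 4: index 5 -> 5 (same)
  Node 5: index 4 -> 4 (same)
Nodes that changed position: 0 1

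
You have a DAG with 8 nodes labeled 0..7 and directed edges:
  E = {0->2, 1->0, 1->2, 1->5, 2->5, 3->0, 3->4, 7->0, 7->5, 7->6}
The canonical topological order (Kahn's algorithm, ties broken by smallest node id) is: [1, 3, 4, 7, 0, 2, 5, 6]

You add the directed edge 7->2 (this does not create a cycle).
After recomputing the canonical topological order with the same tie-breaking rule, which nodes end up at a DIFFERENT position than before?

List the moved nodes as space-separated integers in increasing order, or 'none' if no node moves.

Old toposort: [1, 3, 4, 7, 0, 2, 5, 6]
Added edge 7->2
Recompute Kahn (smallest-id tiebreak):
  initial in-degrees: [3, 0, 3, 0, 1, 3, 1, 0]
  ready (indeg=0): [1, 3, 7]
  pop 1: indeg[0]->2; indeg[2]->2; indeg[5]->2 | ready=[3, 7] | order so far=[1]
  pop 3: indeg[0]->1; indeg[4]->0 | ready=[4, 7] | order so far=[1, 3]
  pop 4: no out-edges | ready=[7] | order so far=[1, 3, 4]
  pop 7: indeg[0]->0; indeg[2]->1; indeg[5]->1; indeg[6]->0 | ready=[0, 6] | order so far=[1, 3, 4, 7]
  pop 0: indeg[2]->0 | ready=[2, 6] | order so far=[1, 3, 4, 7, 0]
  pop 2: indeg[5]->0 | ready=[5, 6] | order so far=[1, 3, 4, 7, 0, 2]
  pop 5: no out-edges | ready=[6] | order so far=[1, 3, 4, 7, 0, 2, 5]
  pop 6: no out-edges | ready=[] | order so far=[1, 3, 4, 7, 0, 2, 5, 6]
New canonical toposort: [1, 3, 4, 7, 0, 2, 5, 6]
Compare positions:
  Node 0: index 4 -> 4 (same)
  Node 1: index 0 -> 0 (same)
  Node 2: index 5 -> 5 (same)
  Node 3: index 1 -> 1 (same)
  Node 4: index 2 -> 2 (same)
  Node 5: index 6 -> 6 (same)
  Node 6: index 7 -> 7 (same)
  Node 7: index 3 -> 3 (same)
Nodes that changed position: none

Answer: none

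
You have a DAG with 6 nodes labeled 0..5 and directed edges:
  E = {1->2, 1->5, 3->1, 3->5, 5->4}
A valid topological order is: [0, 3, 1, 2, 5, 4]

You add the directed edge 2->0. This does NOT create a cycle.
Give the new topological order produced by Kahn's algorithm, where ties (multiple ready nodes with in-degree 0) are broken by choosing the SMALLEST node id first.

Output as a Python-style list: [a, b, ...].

Answer: [3, 1, 2, 0, 5, 4]

Derivation:
Old toposort: [0, 3, 1, 2, 5, 4]
Added edge: 2->0
Position of 2 (3) > position of 0 (0). Must reorder: 2 must now come before 0.
Run Kahn's algorithm (break ties by smallest node id):
  initial in-degrees: [1, 1, 1, 0, 1, 2]
  ready (indeg=0): [3]
  pop 3: indeg[1]->0; indeg[5]->1 | ready=[1] | order so far=[3]
  pop 1: indeg[2]->0; indeg[5]->0 | ready=[2, 5] | order so far=[3, 1]
  pop 2: indeg[0]->0 | ready=[0, 5] | order so far=[3, 1, 2]
  pop 0: no out-edges | ready=[5] | order so far=[3, 1, 2, 0]
  pop 5: indeg[4]->0 | ready=[4] | order so far=[3, 1, 2, 0, 5]
  pop 4: no out-edges | ready=[] | order so far=[3, 1, 2, 0, 5, 4]
  Result: [3, 1, 2, 0, 5, 4]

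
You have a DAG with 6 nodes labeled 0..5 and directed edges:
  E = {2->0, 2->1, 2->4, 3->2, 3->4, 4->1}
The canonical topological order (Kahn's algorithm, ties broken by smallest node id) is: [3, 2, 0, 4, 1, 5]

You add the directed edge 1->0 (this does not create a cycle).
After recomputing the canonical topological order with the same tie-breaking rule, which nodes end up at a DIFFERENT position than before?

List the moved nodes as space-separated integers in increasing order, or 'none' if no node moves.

Answer: 0 1 4

Derivation:
Old toposort: [3, 2, 0, 4, 1, 5]
Added edge 1->0
Recompute Kahn (smallest-id tiebreak):
  initial in-degrees: [2, 2, 1, 0, 2, 0]
  ready (indeg=0): [3, 5]
  pop 3: indeg[2]->0; indeg[4]->1 | ready=[2, 5] | order so far=[3]
  pop 2: indeg[0]->1; indeg[1]->1; indeg[4]->0 | ready=[4, 5] | order so far=[3, 2]
  pop 4: indeg[1]->0 | ready=[1, 5] | order so far=[3, 2, 4]
  pop 1: indeg[0]->0 | ready=[0, 5] | order so far=[3, 2, 4, 1]
  pop 0: no out-edges | ready=[5] | order so far=[3, 2, 4, 1, 0]
  pop 5: no out-edges | ready=[] | order so far=[3, 2, 4, 1, 0, 5]
New canonical toposort: [3, 2, 4, 1, 0, 5]
Compare positions:
  Node 0: index 2 -> 4 (moved)
  Node 1: index 4 -> 3 (moved)
  Node 2: index 1 -> 1 (same)
  Node 3: index 0 -> 0 (same)
  Node 4: index 3 -> 2 (moved)
  Node 5: index 5 -> 5 (same)
Nodes that changed position: 0 1 4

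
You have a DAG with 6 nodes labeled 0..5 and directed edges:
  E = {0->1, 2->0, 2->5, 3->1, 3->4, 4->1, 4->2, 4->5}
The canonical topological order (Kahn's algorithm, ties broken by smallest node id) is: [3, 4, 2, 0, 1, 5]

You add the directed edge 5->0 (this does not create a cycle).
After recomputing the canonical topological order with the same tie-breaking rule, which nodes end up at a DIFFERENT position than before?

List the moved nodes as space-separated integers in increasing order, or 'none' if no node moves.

Old toposort: [3, 4, 2, 0, 1, 5]
Added edge 5->0
Recompute Kahn (smallest-id tiebreak):
  initial in-degrees: [2, 3, 1, 0, 1, 2]
  ready (indeg=0): [3]
  pop 3: indeg[1]->2; indeg[4]->0 | ready=[4] | order so far=[3]
  pop 4: indeg[1]->1; indeg[2]->0; indeg[5]->1 | ready=[2] | order so far=[3, 4]
  pop 2: indeg[0]->1; indeg[5]->0 | ready=[5] | order so far=[3, 4, 2]
  pop 5: indeg[0]->0 | ready=[0] | order so far=[3, 4, 2, 5]
  pop 0: indeg[1]->0 | ready=[1] | order so far=[3, 4, 2, 5, 0]
  pop 1: no out-edges | ready=[] | order so far=[3, 4, 2, 5, 0, 1]
New canonical toposort: [3, 4, 2, 5, 0, 1]
Compare positions:
  Node 0: index 3 -> 4 (moved)
  Node 1: index 4 -> 5 (moved)
  Node 2: index 2 -> 2 (same)
  Node 3: index 0 -> 0 (same)
  Node 4: index 1 -> 1 (same)
  Node 5: index 5 -> 3 (moved)
Nodes that changed position: 0 1 5

Answer: 0 1 5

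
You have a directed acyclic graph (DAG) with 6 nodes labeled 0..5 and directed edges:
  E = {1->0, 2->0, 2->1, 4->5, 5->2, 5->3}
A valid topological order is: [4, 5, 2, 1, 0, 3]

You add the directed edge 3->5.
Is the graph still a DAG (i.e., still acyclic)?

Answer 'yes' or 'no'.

Given toposort: [4, 5, 2, 1, 0, 3]
Position of 3: index 5; position of 5: index 1
New edge 3->5: backward (u after v in old order)
Backward edge: old toposort is now invalid. Check if this creates a cycle.
Does 5 already reach 3? Reachable from 5: [0, 1, 2, 3, 5]. YES -> cycle!
Still a DAG? no

Answer: no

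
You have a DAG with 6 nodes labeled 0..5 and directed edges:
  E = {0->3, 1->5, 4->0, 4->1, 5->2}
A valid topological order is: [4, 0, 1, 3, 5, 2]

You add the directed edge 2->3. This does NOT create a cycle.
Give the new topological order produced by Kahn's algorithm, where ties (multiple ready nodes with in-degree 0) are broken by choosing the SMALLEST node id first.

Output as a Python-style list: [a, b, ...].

Old toposort: [4, 0, 1, 3, 5, 2]
Added edge: 2->3
Position of 2 (5) > position of 3 (3). Must reorder: 2 must now come before 3.
Run Kahn's algorithm (break ties by smallest node id):
  initial in-degrees: [1, 1, 1, 2, 0, 1]
  ready (indeg=0): [4]
  pop 4: indeg[0]->0; indeg[1]->0 | ready=[0, 1] | order so far=[4]
  pop 0: indeg[3]->1 | ready=[1] | order so far=[4, 0]
  pop 1: indeg[5]->0 | ready=[5] | order so far=[4, 0, 1]
  pop 5: indeg[2]->0 | ready=[2] | order so far=[4, 0, 1, 5]
  pop 2: indeg[3]->0 | ready=[3] | order so far=[4, 0, 1, 5, 2]
  pop 3: no out-edges | ready=[] | order so far=[4, 0, 1, 5, 2, 3]
  Result: [4, 0, 1, 5, 2, 3]

Answer: [4, 0, 1, 5, 2, 3]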